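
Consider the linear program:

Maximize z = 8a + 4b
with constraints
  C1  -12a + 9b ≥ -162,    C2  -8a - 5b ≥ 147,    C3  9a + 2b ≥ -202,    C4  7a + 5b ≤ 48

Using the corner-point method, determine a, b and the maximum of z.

a = -171/44, b = -255/11, maximum z = -1362/11

Feasible corners and z = 8a + 4b:
  (-171/44, -255/11) → z = -1362/11
  (-498/35, -1294/35) → z = -1832/7
  (-716/29, 293/29) → z = -4556/29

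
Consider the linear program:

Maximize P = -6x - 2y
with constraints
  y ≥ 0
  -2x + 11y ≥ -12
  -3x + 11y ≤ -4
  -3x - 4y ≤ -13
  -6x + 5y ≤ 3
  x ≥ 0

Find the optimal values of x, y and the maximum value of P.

x = 53/15, y = 3/5, maximum P = -112/5

Extreme points and P = -6x - 2y:
  (6, 0) → P = -36
  (13/3, 0) → P = -26
  (53/15, 3/5) → P = -112/5
The feasible region is unbounded (it extends along (11, 3), (11, 2)), but P strictly decreases along every unbounded feasible direction, so there is no improving ray and the maximum is attained at a vertex.

At the optimal vertex, -3x + 11y = -4 and -3x - 4y = -13.
Solving simultaneously gives x = 53/15, y = 3/5.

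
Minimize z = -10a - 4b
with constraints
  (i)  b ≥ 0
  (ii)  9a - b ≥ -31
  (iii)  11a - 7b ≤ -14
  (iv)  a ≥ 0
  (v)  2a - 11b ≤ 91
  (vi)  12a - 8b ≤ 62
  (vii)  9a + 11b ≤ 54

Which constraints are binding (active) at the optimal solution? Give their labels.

(iii) and (vii)

Vertices and z = -10a - 4b:
  (0, 2) → z = -8
  (28/23, 90/23) → z = -640/23
  (0, 54/11) → z = -216/11

The minimum is at (28/23, 90/23). Substituting into each constraint, equality holds for (iii) and (vii); the remaining constraints have slack.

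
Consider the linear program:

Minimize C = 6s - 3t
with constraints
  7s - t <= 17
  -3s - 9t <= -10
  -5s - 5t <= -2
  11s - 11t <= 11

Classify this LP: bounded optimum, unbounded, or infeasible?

From the feasible point (8/3, 5/3), moving in the direction (1, 7) keeps every constraint satisfied while C decreases without bound.

unbounded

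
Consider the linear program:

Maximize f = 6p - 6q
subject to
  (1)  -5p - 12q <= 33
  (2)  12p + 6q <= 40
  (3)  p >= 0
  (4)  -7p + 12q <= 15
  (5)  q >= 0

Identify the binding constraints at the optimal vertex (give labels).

Corner points and f = 6p - 6q:
  (65/31, 230/93) → f = -70/31
  (10/3, 0) → f = 20
  (0, 5/4) → f = -15/2
  (0, 0) → f = 0

The maximum is at (10/3, 0). Substituting into each constraint, equality holds for (2) and (5); the remaining constraints have slack.

(2) and (5)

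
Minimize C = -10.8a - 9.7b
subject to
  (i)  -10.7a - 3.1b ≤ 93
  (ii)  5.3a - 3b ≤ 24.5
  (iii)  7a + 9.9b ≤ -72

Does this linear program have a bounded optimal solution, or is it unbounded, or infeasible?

Extreme points and C = -10.8a - 9.7b:
  (-20305/4853, -75505/4853) → C = 1903385/9706
  (-69750/8423, -11940/8423) → C = 869118/8423
  (885/2449, -55310/7347) → C = 507833/7347
The feasible region has finitely many vertices and no improving ray; the minimum is 507833/7347 at (885/2449, -55310/7347).

bounded optimum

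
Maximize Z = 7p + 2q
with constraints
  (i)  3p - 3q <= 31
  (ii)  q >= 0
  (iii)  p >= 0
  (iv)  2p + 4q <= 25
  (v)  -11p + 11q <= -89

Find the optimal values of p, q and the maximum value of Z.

The optimum lies where 3p - 3q = 31 and 2p + 4q = 25.
Solving simultaneously gives p = 199/18, q = 13/18.

p = 199/18, q = 13/18, maximum Z = 473/6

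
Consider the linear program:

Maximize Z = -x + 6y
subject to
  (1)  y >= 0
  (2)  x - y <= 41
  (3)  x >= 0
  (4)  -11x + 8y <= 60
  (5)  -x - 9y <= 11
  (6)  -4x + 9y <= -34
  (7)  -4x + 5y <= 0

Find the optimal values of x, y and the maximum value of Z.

Vertices and Z = -x + 6y:
  (41, 0) → Z = -41
  (17/2, 0) → Z = -17/2
  (67, 26) → Z = 89

x = 67, y = 26, maximum Z = 89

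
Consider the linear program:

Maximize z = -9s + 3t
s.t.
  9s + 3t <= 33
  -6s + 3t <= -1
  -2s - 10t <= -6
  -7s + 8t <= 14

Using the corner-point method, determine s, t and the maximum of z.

s = 14/33, t = 17/33, maximum z = -25/11

Feasible corners and z = -9s + 3t:
  (26/7, -1/7) → z = -237/7
  (74/31, 119/31) → z = -309/31
  (14/33, 17/33) → z = -25/11
  (50/27, 91/27) → z = -59/9

The binding constraints are -6s + 3t = -1 and -2s - 10t = -6.
Solving simultaneously gives s = 14/33, t = 17/33.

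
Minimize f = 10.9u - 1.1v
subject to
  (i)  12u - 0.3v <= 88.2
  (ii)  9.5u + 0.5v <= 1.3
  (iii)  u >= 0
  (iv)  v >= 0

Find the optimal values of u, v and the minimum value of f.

u = 0, v = 2.6, minimum f = -2.86

Corner points and f = 10.9u - 1.1v:
  (0, 13/5) → f = -143/50
  (13/95, 0) → f = 1417/950
  (0, 0) → f = 0

At the optimal vertex, 9.5u + 0.5v = 1.3 and u = 0.
Solving simultaneously gives u = 0, v = 13/5.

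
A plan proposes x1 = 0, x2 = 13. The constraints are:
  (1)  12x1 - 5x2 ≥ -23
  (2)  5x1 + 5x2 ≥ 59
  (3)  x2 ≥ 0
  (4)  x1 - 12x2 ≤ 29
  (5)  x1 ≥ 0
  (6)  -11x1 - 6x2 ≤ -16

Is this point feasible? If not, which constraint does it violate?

Constraint (1): 12x1 - 5x2 = -65, which is not ≥ -23. All other constraints are satisfied.

not feasible — violates (1)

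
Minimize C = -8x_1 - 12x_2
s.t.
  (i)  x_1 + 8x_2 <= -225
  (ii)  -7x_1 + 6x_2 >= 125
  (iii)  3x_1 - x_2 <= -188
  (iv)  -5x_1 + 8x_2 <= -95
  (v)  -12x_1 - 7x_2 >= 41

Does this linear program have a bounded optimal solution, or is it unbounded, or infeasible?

bounded optimum

Extreme points and C = -8x_1 - 12x_2:
  (-1003/11, -941/11) → C = 1756
  (-1599/19, -1225/19) → C = 27492/19
The feasible region has finitely many vertices and no improving ray; the minimum is 27492/19 at (-1599/19, -1225/19).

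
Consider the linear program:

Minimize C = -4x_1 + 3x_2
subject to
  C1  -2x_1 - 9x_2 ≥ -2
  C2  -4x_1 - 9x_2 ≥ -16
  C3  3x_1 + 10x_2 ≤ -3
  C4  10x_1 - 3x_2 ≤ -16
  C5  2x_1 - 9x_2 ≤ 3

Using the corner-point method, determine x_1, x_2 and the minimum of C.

Vertices and C = -4x_1 + 3x_2:
  (-47/7, 12/7) → C = 32
  (-169/109, 18/109) → C = 730/109
  (-51/28, -31/42) → C = 71/14
The feasible region is unbounded (it extends along (-9, -2), (-9, 2)), but C strictly increases along every unbounded feasible direction, so there is no improving ray and the minimum is attained at a vertex.

x_1 = -51/28, x_2 = -31/42, minimum C = 71/14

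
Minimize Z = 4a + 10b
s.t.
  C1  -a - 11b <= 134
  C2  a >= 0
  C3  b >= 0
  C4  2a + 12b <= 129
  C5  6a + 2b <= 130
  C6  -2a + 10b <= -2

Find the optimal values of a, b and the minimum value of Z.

a = 1, b = 0, minimum Z = 4

Corner points and Z = 4a + 10b:
  (65/3, 0) → Z = 260/3
  (1, 0) → Z = 4
  (163/8, 31/8) → Z = 481/4

The binding constraints are b = 0 and -2a + 10b = -2.
Solving simultaneously gives a = 1, b = 0.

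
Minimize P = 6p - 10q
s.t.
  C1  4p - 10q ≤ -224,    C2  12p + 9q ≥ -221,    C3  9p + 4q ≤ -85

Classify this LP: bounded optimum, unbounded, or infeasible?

From the feasible point (-2113/78, 451/39), moving in the direction (-4, 9) keeps every constraint satisfied while P decreases without bound.

unbounded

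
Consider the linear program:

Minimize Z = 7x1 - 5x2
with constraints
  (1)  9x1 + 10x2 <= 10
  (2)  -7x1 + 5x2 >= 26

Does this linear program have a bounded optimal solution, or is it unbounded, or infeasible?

unbounded

From the feasible point (-42/23, 304/115), moving in the direction (-10, 9) keeps every constraint satisfied while Z decreases without bound.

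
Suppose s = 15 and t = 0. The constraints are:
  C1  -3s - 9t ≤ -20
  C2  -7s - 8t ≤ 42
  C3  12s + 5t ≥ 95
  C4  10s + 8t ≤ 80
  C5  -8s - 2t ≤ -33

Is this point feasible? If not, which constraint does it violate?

Constraint C4: 10s + 8t = 150, which is not ≤ 80. All other constraints are satisfied.

not feasible — violates C4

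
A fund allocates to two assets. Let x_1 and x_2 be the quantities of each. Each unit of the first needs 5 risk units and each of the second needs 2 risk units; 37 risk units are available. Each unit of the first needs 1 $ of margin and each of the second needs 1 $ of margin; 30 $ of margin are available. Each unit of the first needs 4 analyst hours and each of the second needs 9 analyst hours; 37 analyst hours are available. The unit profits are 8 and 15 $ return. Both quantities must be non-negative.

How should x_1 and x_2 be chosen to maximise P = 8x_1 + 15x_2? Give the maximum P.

x_1 = 7, x_2 = 1, maximum P = 71

Vertices and P = 8x_1 + 15x_2:
  (0, 0) → P = 0
  (0, 37/9) → P = 185/3
  (37/5, 0) → P = 296/5
  (7, 1) → P = 71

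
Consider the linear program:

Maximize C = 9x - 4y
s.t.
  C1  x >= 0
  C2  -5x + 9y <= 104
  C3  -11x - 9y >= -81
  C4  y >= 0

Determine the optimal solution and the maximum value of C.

x = 81/11, y = 0, maximum C = 729/11

Feasible corners and C = 9x - 4y:
  (0, 9) → C = -36
  (0, 0) → C = 0
  (81/11, 0) → C = 729/11

The optimum lies where -11x - 9y = -81 and y = 0.
Solving simultaneously gives x = 81/11, y = 0.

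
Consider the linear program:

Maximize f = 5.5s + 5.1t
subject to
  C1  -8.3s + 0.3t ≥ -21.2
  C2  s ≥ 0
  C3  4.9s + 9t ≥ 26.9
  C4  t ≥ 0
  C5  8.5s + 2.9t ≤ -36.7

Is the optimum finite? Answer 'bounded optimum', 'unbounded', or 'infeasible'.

The boundaries -8.3s + 0.3t = -21.2 and 4.9s + 9t = 26.9 meet at (6629/2539, 11939/7617), but that point violates 8.5s + 2.9t ≤ -36.7. Every candidate vertex is excluded by some other constraint, so the feasible region is empty.

infeasible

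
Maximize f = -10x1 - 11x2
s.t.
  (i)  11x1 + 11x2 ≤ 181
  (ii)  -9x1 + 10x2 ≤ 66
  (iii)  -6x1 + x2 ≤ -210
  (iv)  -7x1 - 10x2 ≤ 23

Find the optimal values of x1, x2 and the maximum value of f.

x1 = 31, x2 = -24, maximum f = -46

Feasible corners and f = -10x1 - 11x2:
  (2491/77, -1224/77) → f = -11446/77
  (2063/33, -1520/33) → f = -3910/33
  (31, -24) → f = -46

The optimum lies where -6x1 + x2 = -210 and -7x1 - 10x2 = 23.
Solving simultaneously gives x1 = 31, x2 = -24.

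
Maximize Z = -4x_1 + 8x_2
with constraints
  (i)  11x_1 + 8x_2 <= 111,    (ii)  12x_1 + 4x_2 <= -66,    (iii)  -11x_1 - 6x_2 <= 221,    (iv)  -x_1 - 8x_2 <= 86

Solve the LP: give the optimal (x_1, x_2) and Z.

x_1 = -1217/11, x_2 = 166, maximum Z = 19476/11

Vertices and Z = -4x_1 + 8x_2:
  (-243/13, 1029/26) → Z = 5088/13
  (-1217/11, 166) → Z = 19476/11
  (-2, -21/2) → Z = -76
  (-626/41, -725/82) → Z = -396/41

At the optimal vertex, 11x_1 + 8x_2 = 111 and -11x_1 - 6x_2 = 221.
Solving simultaneously gives x_1 = -1217/11, x_2 = 166.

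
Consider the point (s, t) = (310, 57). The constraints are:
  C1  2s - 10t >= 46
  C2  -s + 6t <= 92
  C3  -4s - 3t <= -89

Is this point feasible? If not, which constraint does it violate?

C1: 50 ≥ 46 ✓
C2: 32 ≤ 92 ✓
C3: -1411 ≤ -89 ✓

feasible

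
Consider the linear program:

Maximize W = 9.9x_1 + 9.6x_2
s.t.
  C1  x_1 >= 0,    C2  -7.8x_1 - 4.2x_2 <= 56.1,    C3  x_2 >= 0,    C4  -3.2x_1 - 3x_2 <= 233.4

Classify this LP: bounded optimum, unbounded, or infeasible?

From the feasible point (0, 0), moving in the direction (0, 1) keeps every constraint satisfied while W increases without bound.

unbounded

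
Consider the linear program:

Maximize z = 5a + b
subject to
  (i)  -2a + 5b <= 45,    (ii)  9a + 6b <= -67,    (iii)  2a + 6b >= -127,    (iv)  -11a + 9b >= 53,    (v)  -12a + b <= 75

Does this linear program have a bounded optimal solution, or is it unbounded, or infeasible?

bounded optimum

Feasible corners and z = 5a + b:
  (-307/49, -260/147) → z = -695/21
  (-517/81, -43/27) → z = -2714/81
  (-622/97, -189/97) → z = -3299/97
The feasible region has finitely many vertices and no improving ray; the maximum is -695/21 at (-307/49, -260/147).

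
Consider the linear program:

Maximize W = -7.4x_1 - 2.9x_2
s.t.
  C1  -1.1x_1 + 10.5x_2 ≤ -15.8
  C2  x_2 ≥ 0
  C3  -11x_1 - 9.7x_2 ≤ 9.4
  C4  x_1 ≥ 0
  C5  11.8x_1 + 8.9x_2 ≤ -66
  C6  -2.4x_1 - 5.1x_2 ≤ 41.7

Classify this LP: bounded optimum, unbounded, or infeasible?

The boundaries -1.1x_1 + 10.5x_2 = -15.8 and x_2 = 0 meet at (158/11, 0), but that point violates 11.8x_1 + 8.9x_2 ≤ -66. Every candidate vertex is excluded by some other constraint, so the feasible region is empty.

infeasible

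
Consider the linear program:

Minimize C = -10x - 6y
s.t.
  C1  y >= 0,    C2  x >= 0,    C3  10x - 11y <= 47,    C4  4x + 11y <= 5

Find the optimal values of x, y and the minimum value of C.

x = 5/4, y = 0, minimum C = -25/2

Vertices and C = -10x - 6y:
  (0, 0) → C = 0
  (5/4, 0) → C = -25/2
  (0, 5/11) → C = -30/11

The optimum lies where y = 0 and 4x + 11y = 5.
Solving simultaneously gives x = 5/4, y = 0.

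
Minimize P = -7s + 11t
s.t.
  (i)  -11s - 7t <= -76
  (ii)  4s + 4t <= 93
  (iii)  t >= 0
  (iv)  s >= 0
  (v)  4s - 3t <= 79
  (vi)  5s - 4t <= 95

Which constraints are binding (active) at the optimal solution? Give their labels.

Corner points and P = -7s + 11t:
  (76/11, 0) → P = -532/11
  (0, 76/7) → P = 836/7
  (0, 93/4) → P = 1023/4
  (188/9, 85/36) → P = -481/4
  (19, 0) → P = -133

The minimum is at (19, 0). Substituting into each constraint, equality holds for (iii) and (vi); the remaining constraints have slack.

(iii) and (vi)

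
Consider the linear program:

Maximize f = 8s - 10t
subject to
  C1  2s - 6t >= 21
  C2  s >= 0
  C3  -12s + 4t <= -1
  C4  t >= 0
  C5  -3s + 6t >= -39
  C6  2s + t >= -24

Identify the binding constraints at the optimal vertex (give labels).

C1 and C5

Corner points and f = 8s - 10t:
  (21/2, 0) → f = 84
  (18, 5/2) → f = 119
  (13, 0) → f = 104

The maximum is at (18, 5/2). Substituting into each constraint, equality holds for C1 and C5; the remaining constraints have slack.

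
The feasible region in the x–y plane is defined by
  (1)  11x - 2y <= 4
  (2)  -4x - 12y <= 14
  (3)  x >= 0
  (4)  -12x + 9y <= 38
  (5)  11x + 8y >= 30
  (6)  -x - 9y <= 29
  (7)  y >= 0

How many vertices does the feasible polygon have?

Intersecting each pair of boundary lines and keeping only the points that satisfy every inequality leaves:
  (112/75, 466/75)
  (46/55, 13/5)
  (0, 38/9)
  (0, 15/4)

4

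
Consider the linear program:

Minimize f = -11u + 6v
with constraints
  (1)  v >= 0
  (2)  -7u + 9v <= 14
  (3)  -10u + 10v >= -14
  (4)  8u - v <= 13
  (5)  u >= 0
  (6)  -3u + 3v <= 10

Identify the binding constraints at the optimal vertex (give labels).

(3) and (4)

Corner points and f = -11u + 6v:
  (7/5, 0) → f = -77/5
  (0, 0) → f = 0
  (131/65, 203/65) → f = -223/65
  (0, 14/9) → f = 28/3
  (58/35, 9/35) → f = -584/35

The minimum is at (58/35, 9/35). Substituting into each constraint, equality holds for (3) and (4); the remaining constraints have slack.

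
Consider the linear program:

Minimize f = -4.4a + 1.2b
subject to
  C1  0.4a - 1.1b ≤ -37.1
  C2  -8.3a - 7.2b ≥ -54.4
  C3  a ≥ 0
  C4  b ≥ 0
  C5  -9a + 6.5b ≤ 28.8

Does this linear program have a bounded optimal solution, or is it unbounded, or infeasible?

The boundaries 0.4a - 1.1b = -37.1 and -9a + 6.5b = 28.8 meet at (20947/730, 16119/365), but that point violates -8.3a - 7.2b ≥ -54.4. Every candidate vertex is excluded by some other constraint, so the feasible region is empty.

infeasible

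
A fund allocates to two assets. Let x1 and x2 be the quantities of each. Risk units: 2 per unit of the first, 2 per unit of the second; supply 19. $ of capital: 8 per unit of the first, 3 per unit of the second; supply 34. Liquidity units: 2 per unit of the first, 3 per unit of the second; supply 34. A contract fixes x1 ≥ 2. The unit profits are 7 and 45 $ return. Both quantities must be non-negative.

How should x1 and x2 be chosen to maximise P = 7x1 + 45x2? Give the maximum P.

At the optimal vertex, 8x1 + 3x2 = 34 and x1 = 2.
Solving simultaneously gives x1 = 2, x2 = 6.

x1 = 2, x2 = 6, maximum P = 284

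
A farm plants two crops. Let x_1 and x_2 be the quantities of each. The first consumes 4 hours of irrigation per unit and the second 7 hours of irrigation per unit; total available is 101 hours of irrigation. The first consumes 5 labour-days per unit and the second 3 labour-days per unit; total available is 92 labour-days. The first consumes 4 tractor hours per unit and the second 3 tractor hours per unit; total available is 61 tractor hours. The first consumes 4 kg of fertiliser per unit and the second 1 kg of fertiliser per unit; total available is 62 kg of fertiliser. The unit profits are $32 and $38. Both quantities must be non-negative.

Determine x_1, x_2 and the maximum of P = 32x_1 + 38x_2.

x_1 = 31/4, x_2 = 10, maximum P = 628

Extreme points and P = 32x_1 + 38x_2:
  (0, 0) → P = 0
  (0, 101/7) → P = 3838/7
  (61/4, 0) → P = 488
  (31/4, 10) → P = 628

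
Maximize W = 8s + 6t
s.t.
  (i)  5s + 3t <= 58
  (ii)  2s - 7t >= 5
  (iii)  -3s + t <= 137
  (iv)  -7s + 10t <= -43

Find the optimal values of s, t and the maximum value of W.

s = 421/41, t = 91/41, maximum W = 3914/41

Corner points and W = 8s + 6t:
  (421/41, 91/41) → W = 3914/41
  (251/29, 51/29) → W = 2314/29
  (-1413/23, -1088/23) → W = -17832/23
The feasible region is unbounded (it extends along (3, -5), (-1, -3)), but W strictly decreases along every unbounded feasible direction, so there is no improving ray and the maximum is attained at a vertex.

The optimum lies where 5s + 3t = 58 and 2s - 7t = 5.
Solving simultaneously gives s = 421/41, t = 91/41.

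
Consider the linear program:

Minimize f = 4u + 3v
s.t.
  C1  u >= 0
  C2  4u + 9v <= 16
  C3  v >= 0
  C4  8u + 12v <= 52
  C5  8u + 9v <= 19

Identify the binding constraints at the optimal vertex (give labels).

C1 and C3

Extreme points and f = 4u + 3v:
  (0, 16/9) → f = 16/3
  (0, 0) → f = 0
  (3/4, 13/9) → f = 22/3
  (19/8, 0) → f = 19/2

The minimum is at (0, 0). Substituting into each constraint, equality holds for C1 and C3; the remaining constraints have slack.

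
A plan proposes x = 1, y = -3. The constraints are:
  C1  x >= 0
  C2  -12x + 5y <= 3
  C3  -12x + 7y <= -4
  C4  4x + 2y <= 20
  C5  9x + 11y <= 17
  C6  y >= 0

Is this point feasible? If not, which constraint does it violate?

Constraint C6: y = -3, which is not ≥ 0. All other constraints are satisfied.

not feasible — violates C6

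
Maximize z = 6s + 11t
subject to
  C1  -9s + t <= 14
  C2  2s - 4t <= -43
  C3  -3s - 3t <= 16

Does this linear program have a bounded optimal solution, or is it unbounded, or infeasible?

From the feasible point (-13/34, 359/34), moving in the direction (4, 2) keeps every constraint satisfied while z increases without bound.

unbounded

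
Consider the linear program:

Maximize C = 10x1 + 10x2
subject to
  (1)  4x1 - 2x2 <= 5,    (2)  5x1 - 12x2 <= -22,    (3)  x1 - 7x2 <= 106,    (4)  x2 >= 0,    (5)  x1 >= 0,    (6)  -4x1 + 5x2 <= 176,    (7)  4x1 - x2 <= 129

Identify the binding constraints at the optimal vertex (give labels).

Extreme points and C = 10x1 + 10x2:
  (52/19, 113/38) → C = 1085/19
  (377/12, 181/3) → C = 1835/2
  (0, 11/6) → C = 55/3
  (0, 176/5) → C = 352

The maximum is at (377/12, 181/3). Substituting into each constraint, equality holds for (1) and (6); the remaining constraints have slack.

(1) and (6)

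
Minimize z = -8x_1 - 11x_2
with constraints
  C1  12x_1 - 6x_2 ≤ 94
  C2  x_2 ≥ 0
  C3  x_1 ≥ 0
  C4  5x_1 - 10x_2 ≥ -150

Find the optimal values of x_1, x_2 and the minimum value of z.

Feasible corners and z = -8x_1 - 11x_2:
  (47/6, 0) → z = -188/3
  (184/9, 227/9) → z = -441
  (0, 0) → z = 0
  (0, 15) → z = -165

x_1 = 184/9, x_2 = 227/9, minimum z = -441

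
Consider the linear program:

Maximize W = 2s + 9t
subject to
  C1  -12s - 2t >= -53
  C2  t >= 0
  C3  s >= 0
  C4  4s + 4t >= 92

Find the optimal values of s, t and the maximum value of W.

Feasible corners and W = 2s + 9t:
  (0, 53/2) → W = 477/2
  (7/10, 223/10) → W = 2021/10
  (0, 23) → W = 207

The optimum lies where -12s - 2t = -53 and s = 0.
Solving simultaneously gives s = 0, t = 53/2.

s = 0, t = 53/2, maximum W = 477/2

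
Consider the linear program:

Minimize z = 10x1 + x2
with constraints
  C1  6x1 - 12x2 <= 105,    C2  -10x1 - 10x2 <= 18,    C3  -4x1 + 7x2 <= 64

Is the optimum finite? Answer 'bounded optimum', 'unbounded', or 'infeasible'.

bounded optimum

Vertices and z = 10x1 + x2:
  (139/30, -193/30) → z = 399/10
  (-383/55, 284/55) → z = -3546/55
The feasible region has finitely many vertices and no improving ray; the minimum is -3546/55 at (-383/55, 284/55).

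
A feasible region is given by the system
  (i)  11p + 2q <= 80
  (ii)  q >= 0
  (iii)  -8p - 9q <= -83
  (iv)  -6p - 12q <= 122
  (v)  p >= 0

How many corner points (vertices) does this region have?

3

The feasible vertices (each the meet of two boundaries and inside every other half-plane) are:
  (554/83, 273/83)
  (0, 40)
  (0, 83/9)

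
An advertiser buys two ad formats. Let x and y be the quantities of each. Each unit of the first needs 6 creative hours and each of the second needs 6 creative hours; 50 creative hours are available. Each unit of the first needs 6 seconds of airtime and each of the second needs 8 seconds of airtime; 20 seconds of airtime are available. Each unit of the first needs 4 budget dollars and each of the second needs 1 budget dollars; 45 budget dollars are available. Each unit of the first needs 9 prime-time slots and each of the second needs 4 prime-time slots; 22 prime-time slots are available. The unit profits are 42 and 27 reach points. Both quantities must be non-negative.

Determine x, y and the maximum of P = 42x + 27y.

Extreme points and P = 42x + 27y:
  (0, 0) → P = 0
  (0, 5/2) → P = 135/2
  (22/9, 0) → P = 308/3
  (2, 1) → P = 111

At the optimal vertex, 6x + 8y = 20 and 9x + 4y = 22.
Solving simultaneously gives x = 2, y = 1.

x = 2, y = 1, maximum P = 111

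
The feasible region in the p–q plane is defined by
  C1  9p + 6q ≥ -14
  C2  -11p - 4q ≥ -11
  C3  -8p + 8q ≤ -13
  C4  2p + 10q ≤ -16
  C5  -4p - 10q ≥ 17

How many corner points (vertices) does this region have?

4

Pairwise boundary intersections that survive every other constraint:
  (61/15, -253/30)
  (-17/60, -229/120)
  (89/47, -231/94)
  (-3/56, -47/28)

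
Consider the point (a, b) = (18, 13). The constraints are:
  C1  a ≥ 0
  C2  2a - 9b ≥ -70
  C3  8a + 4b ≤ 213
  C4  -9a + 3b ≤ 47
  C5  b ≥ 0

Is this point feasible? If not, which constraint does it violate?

Constraint C2: 2a - 9b = -81, which is not ≥ -70. All other constraints are satisfied.

not feasible — violates C2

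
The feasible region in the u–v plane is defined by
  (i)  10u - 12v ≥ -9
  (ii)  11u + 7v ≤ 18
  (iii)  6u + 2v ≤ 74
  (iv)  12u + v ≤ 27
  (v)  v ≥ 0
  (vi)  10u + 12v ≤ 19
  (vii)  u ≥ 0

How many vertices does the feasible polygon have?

5

The feasible vertices (each the meet of two boundaries and inside every other half-plane) are:
  (1/2, 7/6)
  (0, 3/4)
  (18/11, 0)
  (83/62, 29/62)
  (0, 0)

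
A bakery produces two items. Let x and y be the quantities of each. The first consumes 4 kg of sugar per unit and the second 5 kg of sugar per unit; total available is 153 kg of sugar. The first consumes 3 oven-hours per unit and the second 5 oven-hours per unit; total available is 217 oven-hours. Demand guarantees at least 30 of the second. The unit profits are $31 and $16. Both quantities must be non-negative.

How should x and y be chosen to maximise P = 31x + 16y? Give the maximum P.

Extreme points and P = 31x + 16y:
  (0, 153/5) → P = 2448/5
  (0, 30) → P = 480
  (3/4, 30) → P = 2013/4

The optimum lies where 4x + 5y = 153 and y = 30.
Solving simultaneously gives x = 3/4, y = 30.

x = 3/4, y = 30, maximum P = 2013/4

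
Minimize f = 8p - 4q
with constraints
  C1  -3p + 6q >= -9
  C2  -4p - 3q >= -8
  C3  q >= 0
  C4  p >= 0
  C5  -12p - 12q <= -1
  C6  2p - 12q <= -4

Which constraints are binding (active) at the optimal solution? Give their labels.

C2 and C4

Extreme points and f = 8p - 4q:
  (0, 8/3) → f = -32/3
  (14/9, 16/27) → f = 272/27
  (0, 1/3) → f = -4/3

The minimum is at (0, 8/3). Substituting into each constraint, equality holds for C2 and C4; the remaining constraints have slack.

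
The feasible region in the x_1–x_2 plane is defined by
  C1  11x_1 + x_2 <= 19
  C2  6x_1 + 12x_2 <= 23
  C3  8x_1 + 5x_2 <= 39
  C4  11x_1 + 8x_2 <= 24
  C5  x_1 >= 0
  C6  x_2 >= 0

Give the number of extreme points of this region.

5

Intersecting each pair of boundary lines and keeping only the points that satisfy every inequality leaves:
  (128/77, 5/7)
  (19/11, 0)
  (26/21, 109/84)
  (0, 23/12)
  (0, 0)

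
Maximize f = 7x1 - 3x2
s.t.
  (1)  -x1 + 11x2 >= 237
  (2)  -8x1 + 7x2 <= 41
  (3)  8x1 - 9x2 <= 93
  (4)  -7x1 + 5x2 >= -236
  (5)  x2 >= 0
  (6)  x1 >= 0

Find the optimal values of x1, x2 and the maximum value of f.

x1 = 619/3, x2 = 725/3, maximum f = 2158/3

Vertices and f = 7x1 - 3x2:
  (1208/81, 1855/81) → f = 2891/81
  (3156/79, 1989/79) → f = 16125/79
  (619/3, 725/3) → f = 2158/3
  (1659/23, 1237/23) → f = 7902/23

The binding constraints are -8x1 + 7x2 = 41 and -7x1 + 5x2 = -236.
Solving simultaneously gives x1 = 619/3, x2 = 725/3.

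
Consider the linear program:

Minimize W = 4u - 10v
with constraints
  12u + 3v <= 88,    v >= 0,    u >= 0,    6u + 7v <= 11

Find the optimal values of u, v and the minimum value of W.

u = 0, v = 11/7, minimum W = -110/7

Feasible corners and W = 4u - 10v:
  (0, 0) → W = 0
  (11/6, 0) → W = 22/3
  (0, 11/7) → W = -110/7

At the optimal vertex, u = 0 and 6u + 7v = 11.
Solving simultaneously gives u = 0, v = 11/7.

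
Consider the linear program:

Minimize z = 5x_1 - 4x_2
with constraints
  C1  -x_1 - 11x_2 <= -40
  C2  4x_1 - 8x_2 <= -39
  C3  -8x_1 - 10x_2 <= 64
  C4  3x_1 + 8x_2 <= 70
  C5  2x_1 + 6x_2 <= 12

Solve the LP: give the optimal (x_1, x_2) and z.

x_1 = -18, x_2 = 8, minimum z = -122

At the optimal vertex, -8x_1 - 10x_2 = 64 and 2x_1 + 6x_2 = 12.
Solving simultaneously gives x_1 = -18, x_2 = 8.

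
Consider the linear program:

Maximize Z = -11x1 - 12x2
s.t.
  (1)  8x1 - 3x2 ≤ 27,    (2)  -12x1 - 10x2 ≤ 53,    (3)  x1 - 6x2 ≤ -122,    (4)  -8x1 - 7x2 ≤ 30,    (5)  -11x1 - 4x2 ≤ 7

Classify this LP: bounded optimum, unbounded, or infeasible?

Corner points and Z = -11x1 - 12x2:
  (176/15, 1003/45) → Z = -5948/15
  (-53/7, 267/14) → Z = -1019/7
The feasible region has finitely many vertices and no improving ray; the maximum is -1019/7 at (-53/7, 267/14).

bounded optimum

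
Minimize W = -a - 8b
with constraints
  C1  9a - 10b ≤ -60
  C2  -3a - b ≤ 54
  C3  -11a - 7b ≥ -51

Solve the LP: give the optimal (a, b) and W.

a = -429/10, b = 747/10, minimum W = -5547/10

Extreme points and W = -a - 8b:
  (-200/13, -102/13) → W = 1016/13
  (90/173, 1119/173) → W = -9042/173
  (-429/10, 747/10) → W = -5547/10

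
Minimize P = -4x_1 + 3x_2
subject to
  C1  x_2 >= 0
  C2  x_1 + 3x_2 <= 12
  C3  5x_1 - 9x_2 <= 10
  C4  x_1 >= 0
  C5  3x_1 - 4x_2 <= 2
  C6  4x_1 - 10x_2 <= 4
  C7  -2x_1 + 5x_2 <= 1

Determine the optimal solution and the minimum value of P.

Corner points and P = -4x_1 + 3x_2:
  (0, 0) → P = 0
  (2/3, 0) → P = -8/3
  (0, 1/5) → P = 3/5
  (2, 1) → P = -5

At the optimal vertex, 3x_1 - 4x_2 = 2 and -2x_1 + 5x_2 = 1.
Solving simultaneously gives x_1 = 2, x_2 = 1.

x_1 = 2, x_2 = 1, minimum P = -5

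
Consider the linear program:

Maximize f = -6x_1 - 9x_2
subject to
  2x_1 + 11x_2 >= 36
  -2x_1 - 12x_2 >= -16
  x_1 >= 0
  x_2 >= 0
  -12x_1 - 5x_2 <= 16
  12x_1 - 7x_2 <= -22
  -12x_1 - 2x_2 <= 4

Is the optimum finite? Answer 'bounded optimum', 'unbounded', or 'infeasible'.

The boundaries 2x_1 + 11x_2 = 36 and x_1 = 0 meet at (0, 36/11), but that point violates -2x_1 - 12x_2 ≥ -16. Every candidate vertex is excluded by some other constraint, so the feasible region is empty.

infeasible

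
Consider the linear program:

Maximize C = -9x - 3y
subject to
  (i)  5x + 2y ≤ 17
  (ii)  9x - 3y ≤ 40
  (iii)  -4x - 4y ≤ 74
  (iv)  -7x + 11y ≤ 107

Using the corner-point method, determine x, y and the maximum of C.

Corner points and C = -9x - 3y:
  (131/33, -47/33) → C = -346/11
  (-9/23, 218/23) → C = -573/23
  (-31/24, -413/24) → C = 253/4
  (-69/4, -5/4) → C = 159

The optimum lies where -4x - 4y = 74 and -7x + 11y = 107.
Solving simultaneously gives x = -69/4, y = -5/4.

x = -69/4, y = -5/4, maximum C = 159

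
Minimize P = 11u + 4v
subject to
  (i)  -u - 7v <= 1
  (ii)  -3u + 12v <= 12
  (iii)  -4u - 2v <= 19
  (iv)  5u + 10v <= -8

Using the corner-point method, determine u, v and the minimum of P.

Feasible corners and P = 11u + 4v:
  (-32/11, 3/11) → P = -340/11
  (-46/25, 3/25) → P = -494/25
  (-12/5, 2/5) → P = -124/5

The optimum lies where -u - 7v = 1 and -3u + 12v = 12.
Solving simultaneously gives u = -32/11, v = 3/11.

u = -32/11, v = 3/11, minimum P = -340/11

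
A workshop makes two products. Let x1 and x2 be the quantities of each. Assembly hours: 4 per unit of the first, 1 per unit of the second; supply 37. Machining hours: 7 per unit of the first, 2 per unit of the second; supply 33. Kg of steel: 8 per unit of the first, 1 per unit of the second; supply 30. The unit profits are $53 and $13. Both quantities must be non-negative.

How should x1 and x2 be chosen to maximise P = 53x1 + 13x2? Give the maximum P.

Extreme points and P = 53x1 + 13x2:
  (0, 0) → P = 0
  (0, 33/2) → P = 429/2
  (15/4, 0) → P = 795/4
  (3, 6) → P = 237

At the optimal vertex, 7x1 + 2x2 = 33 and 8x1 + x2 = 30.
Solving simultaneously gives x1 = 3, x2 = 6.

x1 = 3, x2 = 6, maximum P = 237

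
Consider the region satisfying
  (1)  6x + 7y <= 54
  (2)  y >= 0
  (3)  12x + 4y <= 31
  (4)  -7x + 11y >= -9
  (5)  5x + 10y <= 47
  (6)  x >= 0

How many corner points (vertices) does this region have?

5

Of the 15 pairwise boundary intersections, those satisfying every inequality are:
  (9/7, 0)
  (0, 0)
  (377/160, 109/160)
  (61/50, 409/100)
  (0, 47/10)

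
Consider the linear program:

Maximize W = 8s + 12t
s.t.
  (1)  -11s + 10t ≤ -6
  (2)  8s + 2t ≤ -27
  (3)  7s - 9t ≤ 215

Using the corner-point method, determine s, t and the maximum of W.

Corner points and W = 8s + 12t:
  (-43/17, -115/34) → W = -1034/17
  (-2096/29, -2323/29) → W = -44644/29
  (187/86, -1909/86) → W = -10706/43

s = -43/17, t = -115/34, maximum W = -1034/17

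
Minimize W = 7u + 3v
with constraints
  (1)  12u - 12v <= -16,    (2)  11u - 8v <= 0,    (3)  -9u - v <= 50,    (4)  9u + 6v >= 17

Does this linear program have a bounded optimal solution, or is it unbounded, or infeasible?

Vertices and W = 7u + 3v:
  (32/9, 44/9) → W = 356/9
  (3/5, 29/15) → W = 10
  (-317/45, 67/5) → W = -82/9
The feasible region has finitely many vertices and no improving ray; the minimum is -82/9 at (-317/45, 67/5).

bounded optimum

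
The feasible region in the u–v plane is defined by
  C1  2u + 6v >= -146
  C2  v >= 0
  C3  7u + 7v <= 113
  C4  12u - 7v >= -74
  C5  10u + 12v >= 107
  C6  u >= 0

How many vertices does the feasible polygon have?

5

Of the 15 pairwise boundary intersections, those satisfying every inequality are:
  (113/7, 0)
  (107/10, 0)
  (39/19, 1874/133)
  (0, 74/7)
  (0, 107/12)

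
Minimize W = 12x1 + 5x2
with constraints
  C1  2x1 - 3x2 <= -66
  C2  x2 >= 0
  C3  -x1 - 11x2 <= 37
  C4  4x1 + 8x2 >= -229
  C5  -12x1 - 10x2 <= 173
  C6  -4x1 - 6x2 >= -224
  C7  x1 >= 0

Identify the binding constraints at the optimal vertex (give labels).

C1 and C7

Vertices and W = 12x1 + 5x2:
  (23/2, 89/3) → W = 859/3
  (0, 22) → W = 110
  (0, 112/3) → W = 560/3

The minimum is at (0, 22). Substituting into each constraint, equality holds for C1 and C7; the remaining constraints have slack.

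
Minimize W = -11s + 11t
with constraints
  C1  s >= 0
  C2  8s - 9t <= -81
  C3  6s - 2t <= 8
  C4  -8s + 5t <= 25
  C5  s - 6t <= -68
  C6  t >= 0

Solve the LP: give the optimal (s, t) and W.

Extreme points and W = -11s + 11t:
  (117/19, 275/19) → W = 1738/19
  (45/8, 14) → W = 737/8
  (45/7, 107/7) → W = 682/7

The optimum lies where 8s - 9t = -81 and 6s - 2t = 8.
Solving simultaneously gives s = 117/19, t = 275/19.

s = 117/19, t = 275/19, minimum W = 1738/19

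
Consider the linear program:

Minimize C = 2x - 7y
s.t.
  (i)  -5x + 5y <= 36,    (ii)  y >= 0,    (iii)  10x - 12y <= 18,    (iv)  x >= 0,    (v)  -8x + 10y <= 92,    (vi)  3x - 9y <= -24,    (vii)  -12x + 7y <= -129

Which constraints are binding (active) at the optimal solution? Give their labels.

(iii) and (v)

Feasible corners and C = 2x - 7y:
  (321, 266) → C = -1220
  (711/37, 537/37) → C = -2337/37
  (967/32, 267/8) → C = -2771/16

The minimum is at (321, 266). Substituting into each constraint, equality holds for (iii) and (v); the remaining constraints have slack.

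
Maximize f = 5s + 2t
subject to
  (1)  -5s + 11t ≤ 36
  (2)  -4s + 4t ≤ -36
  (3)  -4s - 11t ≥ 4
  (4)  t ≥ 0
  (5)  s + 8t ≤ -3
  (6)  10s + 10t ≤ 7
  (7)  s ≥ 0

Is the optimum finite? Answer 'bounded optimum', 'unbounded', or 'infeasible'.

The boundaries -4s + 4t = -36 and 10s + 10t = 7 meet at (97/20, -83/20), but that point violates t ≥ 0. Every candidate vertex is excluded by some other constraint, so the feasible region is empty.

infeasible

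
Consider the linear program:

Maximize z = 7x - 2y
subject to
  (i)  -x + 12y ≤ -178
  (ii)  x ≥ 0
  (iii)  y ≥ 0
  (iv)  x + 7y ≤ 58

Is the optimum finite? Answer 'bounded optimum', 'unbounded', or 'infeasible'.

The boundaries -x + 12y = -178 and x = 0 meet at (0, -89/6), but that point violates y ≥ 0. Every candidate vertex is excluded by some other constraint, so the feasible region is empty.

infeasible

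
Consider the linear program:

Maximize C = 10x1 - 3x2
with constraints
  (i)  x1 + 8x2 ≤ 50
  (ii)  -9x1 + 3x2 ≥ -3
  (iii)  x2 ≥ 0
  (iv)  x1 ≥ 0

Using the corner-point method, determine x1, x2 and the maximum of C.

x1 = 58/25, x2 = 149/25, maximum C = 133/25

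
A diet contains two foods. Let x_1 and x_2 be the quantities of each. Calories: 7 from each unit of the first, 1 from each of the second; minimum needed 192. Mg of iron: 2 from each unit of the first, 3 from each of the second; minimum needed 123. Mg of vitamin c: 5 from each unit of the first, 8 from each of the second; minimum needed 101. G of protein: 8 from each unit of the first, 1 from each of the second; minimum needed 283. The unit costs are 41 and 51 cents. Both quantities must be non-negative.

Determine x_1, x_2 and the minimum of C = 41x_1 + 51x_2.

Corner points and C = 41x_1 + 51x_2:
  (0, 283) → C = 14433
  (123/2, 0) → C = 5043/2
  (33, 19) → C = 2322
The feasible region is unbounded (it extends along (0, 1), (1, 0)), but C strictly increases along every unbounded feasible direction, so there is no improving ray and the minimum is attained at a vertex.

x_1 = 33, x_2 = 19, minimum C = 2322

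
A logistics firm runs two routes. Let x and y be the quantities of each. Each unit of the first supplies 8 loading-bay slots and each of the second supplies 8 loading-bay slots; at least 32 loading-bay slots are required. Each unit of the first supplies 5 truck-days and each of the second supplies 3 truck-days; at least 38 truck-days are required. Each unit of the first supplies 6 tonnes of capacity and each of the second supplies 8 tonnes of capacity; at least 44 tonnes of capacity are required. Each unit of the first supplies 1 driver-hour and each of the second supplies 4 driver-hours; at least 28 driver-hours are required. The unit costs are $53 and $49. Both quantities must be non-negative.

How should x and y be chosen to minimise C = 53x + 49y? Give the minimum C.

The feasible region is unbounded (it extends along (0, 1), (1, 0)), but C strictly increases along every unbounded feasible direction, so there is no improving ray and the minimum is attained at a vertex.

The binding constraints are 5x + 3y = 38 and x + 4y = 28.
Solving simultaneously gives x = 4, y = 6.

x = 4, y = 6, minimum C = 506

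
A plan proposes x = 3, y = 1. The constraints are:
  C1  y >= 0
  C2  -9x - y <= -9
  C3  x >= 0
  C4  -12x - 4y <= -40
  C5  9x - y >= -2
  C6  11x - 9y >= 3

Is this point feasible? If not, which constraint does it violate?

C1: 1 ≥ 0 ✓
C2: -28 ≤ -9 ✓
C3: 3 ≥ 0 ✓
C4: -40 ≤ -40 ✓
C5: 26 ≥ -2 ✓
C6: 24 ≥ 3 ✓

feasible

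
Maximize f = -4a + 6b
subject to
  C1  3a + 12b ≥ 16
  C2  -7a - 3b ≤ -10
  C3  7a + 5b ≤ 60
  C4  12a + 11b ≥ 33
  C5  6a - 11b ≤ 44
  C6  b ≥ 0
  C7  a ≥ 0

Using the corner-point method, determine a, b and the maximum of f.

a = 0, b = 12, maximum f = 72

Feasible corners and f = -4a + 6b:
  (220/111, 31/37) → f = -322/111
  (16/3, 0) → f = -64/3
  (11/41, 111/41) → f = 622/41
  (0, 10/3) → f = 20
  (880/107, 52/107) → f = -3208/107
  (0, 12) → f = 72
  (22/3, 0) → f = -88/3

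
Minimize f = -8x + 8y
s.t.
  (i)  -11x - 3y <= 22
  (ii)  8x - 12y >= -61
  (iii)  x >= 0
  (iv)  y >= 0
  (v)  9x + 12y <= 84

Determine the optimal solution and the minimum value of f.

Corner points and f = -8x + 8y:
  (0, 61/12) → f = 122/3
  (23/17, 407/68) → f = 630/17
  (0, 0) → f = 0
  (28/3, 0) → f = -224/3

x = 28/3, y = 0, minimum f = -224/3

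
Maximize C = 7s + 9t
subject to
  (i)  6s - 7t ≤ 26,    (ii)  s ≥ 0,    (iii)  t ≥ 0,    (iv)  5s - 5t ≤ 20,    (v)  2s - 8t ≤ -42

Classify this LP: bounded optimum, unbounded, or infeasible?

From the feasible point (0, 21/4), moving in the direction (0, 1) keeps every constraint satisfied while C increases without bound.

unbounded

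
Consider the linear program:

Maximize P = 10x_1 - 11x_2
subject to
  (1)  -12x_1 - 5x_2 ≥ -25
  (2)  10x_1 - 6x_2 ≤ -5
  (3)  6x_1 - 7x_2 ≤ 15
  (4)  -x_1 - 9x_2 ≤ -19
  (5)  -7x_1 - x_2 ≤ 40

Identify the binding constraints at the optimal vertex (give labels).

Corner points and P = 10x_1 - 11x_2:
  (125/122, 155/61) → P = -1080/61
  (-225/23, 655/23) → P = -9455/23
  (23/32, 65/32) → P = -485/32
  (-379/62, 173/62) → P = -5693/62

The maximum is at (23/32, 65/32). Substituting into each constraint, equality holds for (2) and (4); the remaining constraints have slack.

(2) and (4)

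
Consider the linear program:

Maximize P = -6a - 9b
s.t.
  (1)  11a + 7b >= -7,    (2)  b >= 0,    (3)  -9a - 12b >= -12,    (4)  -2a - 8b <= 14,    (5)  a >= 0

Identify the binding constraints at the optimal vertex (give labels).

Vertices and P = -6a - 9b:
  (4/3, 0) → P = -8
  (0, 0) → P = 0
  (0, 1) → P = -9

The maximum is at (0, 0). Substituting into each constraint, equality holds for (2) and (5); the remaining constraints have slack.

(2) and (5)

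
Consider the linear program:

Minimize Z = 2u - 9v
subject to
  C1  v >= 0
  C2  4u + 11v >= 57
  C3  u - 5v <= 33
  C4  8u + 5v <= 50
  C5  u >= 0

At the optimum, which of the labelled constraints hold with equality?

Extreme points and Z = 2u - 9v:
  (265/68, 64/17) → Z = -887/34
  (0, 57/11) → Z = -513/11
  (0, 10) → Z = -90

The minimum is at (0, 10). Substituting into each constraint, equality holds for C4 and C5; the remaining constraints have slack.

C4 and C5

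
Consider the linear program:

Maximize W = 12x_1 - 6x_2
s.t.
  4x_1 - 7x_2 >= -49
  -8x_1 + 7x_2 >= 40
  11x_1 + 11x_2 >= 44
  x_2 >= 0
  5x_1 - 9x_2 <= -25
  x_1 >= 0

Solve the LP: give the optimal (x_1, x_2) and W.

Vertices and W = 12x_1 - 6x_2:
  (9/4, 58/7) → W = -159/7
  (0, 7) → W = -42
  (0, 40/7) → W = -240/7

The optimum lies where 4x_1 - 7x_2 = -49 and -8x_1 + 7x_2 = 40.
Solving simultaneously gives x_1 = 9/4, x_2 = 58/7.

x_1 = 9/4, x_2 = 58/7, maximum W = -159/7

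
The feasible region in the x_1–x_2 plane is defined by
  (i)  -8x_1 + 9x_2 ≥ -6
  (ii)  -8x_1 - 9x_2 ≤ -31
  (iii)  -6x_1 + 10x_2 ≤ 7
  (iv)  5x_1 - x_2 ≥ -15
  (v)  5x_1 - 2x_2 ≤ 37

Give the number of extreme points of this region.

Of the 10 pairwise boundary intersections, those satisfying every inequality are:
  (37/16, 25/18)
  (123/26, 46/13)
  (247/134, 121/67)

3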